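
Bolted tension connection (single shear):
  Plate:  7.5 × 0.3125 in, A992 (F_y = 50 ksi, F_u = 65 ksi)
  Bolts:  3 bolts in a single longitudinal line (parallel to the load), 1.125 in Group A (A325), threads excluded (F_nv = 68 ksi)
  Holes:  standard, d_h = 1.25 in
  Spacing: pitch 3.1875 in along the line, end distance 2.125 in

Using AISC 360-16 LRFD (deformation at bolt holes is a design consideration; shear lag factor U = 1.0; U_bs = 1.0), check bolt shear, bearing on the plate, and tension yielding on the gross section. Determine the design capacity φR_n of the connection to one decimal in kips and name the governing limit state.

Bolt shear: A_b = π(1.125)²/4 = 0.99402 in². φR_n = 0.75 × 68 × 0.99402 × 3 × 1 = 152.1 kips.
Bearing (0.3125 in plate, F_u = 65 ksi): end bolts L_c = 2.125 − 1.25/2 = 1.5, R_n = min(1.2×1.5×0.3125×65, 2.4×1.125×0.3125×65) = 36.563 kips/bolt; interior L_c = 3.1875 − 1.25 = 1.9375, R_n = 47.227 kips/bolt. φR_n = 0.75 × (1×36.563 + 2×47.227) = 98.3 kips.
Tension yield (gross): A_g = 7.5×0.3125 = 2.3438 in². φR_n = 0.90 × 50 × 2.3438 = 105.5 kips.
Governing: min(152.1, 98.3, 105.5) = 98.3 kips → bearing.

98.3 kips (bearing governs)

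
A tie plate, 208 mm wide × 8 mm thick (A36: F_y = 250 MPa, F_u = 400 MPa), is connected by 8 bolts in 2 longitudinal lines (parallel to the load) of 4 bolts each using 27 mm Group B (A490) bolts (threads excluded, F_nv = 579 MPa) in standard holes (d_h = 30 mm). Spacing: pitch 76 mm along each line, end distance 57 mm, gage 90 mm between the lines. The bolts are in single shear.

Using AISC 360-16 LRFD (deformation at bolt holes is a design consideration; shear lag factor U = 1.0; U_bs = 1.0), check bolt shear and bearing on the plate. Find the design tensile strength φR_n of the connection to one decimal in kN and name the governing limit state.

Bolt shear: A_b = π(27)²/4 = 572.56 mm². φR_n = 0.75 × 579 × 572.56 × 8 × 1 = 1989.1 kN.
Bearing (8 mm plate, F_u = 400 MPa): end bolts L_c = 57 − 30/2 = 42, R_n = min(1.2×42×8×400, 2.4×27×8×400) = 161.28 kN/bolt; interior L_c = 76 − 30 = 46, R_n = 176.64 kN/bolt. φR_n = 0.75 × (2×161.28 + 6×176.64) = 1036.8 kN.
Governing: min(1989.1, 1036.8) = 1036.8 kN → bearing.

1036.8 kN (bearing governs)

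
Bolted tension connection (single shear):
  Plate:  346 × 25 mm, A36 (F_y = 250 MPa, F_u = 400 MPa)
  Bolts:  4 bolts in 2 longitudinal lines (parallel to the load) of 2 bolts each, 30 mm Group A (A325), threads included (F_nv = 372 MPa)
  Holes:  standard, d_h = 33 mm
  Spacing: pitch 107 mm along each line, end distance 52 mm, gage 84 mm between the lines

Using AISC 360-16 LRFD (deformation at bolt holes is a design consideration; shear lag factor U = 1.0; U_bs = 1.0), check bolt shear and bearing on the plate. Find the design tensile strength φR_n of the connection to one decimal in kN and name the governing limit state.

Bolt shear: A_b = π(30)²/4 = 706.86 mm². φR_n = 0.75 × 372 × 706.86 × 4 × 1 = 788.9 kN.
Bearing (25 mm plate, F_u = 400 MPa): end bolts L_c = 52 − 33/2 = 35.5, R_n = min(1.2×35.5×25×400, 2.4×30×25×400) = 426 kN/bolt; interior L_c = 107 − 33 = 74, R_n = 720 kN/bolt. φR_n = 0.75 × (2×426 + 2×720) = 1719.0 kN.
Governing: min(788.9, 1719.0) = 788.9 kN → bolt shear.

788.9 kN (bolt shear governs)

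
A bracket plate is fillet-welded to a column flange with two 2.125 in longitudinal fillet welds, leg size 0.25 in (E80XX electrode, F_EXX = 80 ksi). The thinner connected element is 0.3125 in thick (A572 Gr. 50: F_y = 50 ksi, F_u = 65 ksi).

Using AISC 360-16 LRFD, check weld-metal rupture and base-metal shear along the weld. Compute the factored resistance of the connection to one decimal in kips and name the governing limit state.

Weld metal: throat = 0.707×0.25 = 0.17675 in, L = 2×2.125 = 4.25 in. φR_n = 0.75 × 0.6 × 80 × 0.17675 × 4.25 = 27.0 kips.
Base metal shear (0.3125 in plate): yield φR_n = 1.0×0.6×50×0.3125×4.25 = 39.8 kips; rupture φR_n = 0.75×0.6×65×0.3125×4.25 = 38.8 kips; take 38.8 kips (rupture).
Governing: min(27.0, 38.8) = 27.0 kips → weld metal.

27.0 kips (weld metal governs)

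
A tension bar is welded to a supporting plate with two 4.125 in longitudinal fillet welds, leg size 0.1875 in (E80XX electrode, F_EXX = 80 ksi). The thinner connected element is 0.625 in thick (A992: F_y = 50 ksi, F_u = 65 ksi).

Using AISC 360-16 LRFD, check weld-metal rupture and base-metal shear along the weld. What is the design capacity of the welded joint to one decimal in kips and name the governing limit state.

Weld metal: throat = 0.707×0.1875 = 0.13256 in, L = 2×4.125 = 8.25 in. φR_n = 0.75 × 0.6 × 80 × 0.13256 × 8.25 = 39.4 kips.
Base metal shear (0.625 in plate): yield φR_n = 1.0×0.6×50×0.625×8.25 = 154.7 kips; rupture φR_n = 0.75×0.6×65×0.625×8.25 = 150.8 kips; take 150.8 kips (rupture).
Governing: min(39.4, 150.8) = 39.4 kips → weld metal.

39.4 kips (weld metal governs)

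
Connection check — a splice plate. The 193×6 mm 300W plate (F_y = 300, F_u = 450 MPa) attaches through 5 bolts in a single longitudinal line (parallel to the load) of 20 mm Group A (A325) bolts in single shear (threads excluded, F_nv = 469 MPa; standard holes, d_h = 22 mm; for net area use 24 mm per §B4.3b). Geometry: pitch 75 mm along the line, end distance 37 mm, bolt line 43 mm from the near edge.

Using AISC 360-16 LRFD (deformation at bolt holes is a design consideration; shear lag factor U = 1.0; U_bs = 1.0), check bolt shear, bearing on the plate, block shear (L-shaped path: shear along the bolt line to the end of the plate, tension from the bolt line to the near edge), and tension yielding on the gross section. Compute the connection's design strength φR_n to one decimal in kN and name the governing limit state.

Bolt shear: A_b = π(20)²/4 = 314.16 mm². φR_n = 0.75 × 469 × 314.16 × 5 × 1 = 552.5 kN.
Bearing (6 mm plate, F_u = 450 MPa): end bolts L_c = 37 − 22/2 = 26, R_n = min(1.2×26×6×450, 2.4×20×6×450) = 84.24 kN/bolt; interior L_c = 75 − 22 = 53, R_n = 129.6 kN/bolt. φR_n = 0.75 × (1×84.24 + 4×129.6) = 452.0 kN.
Block shear: shear path 1×[37+4×75] = 1×337 mm, A_gv = 2022, A_nv = 1×(337 − 4.5×24)×6 = 1374 mm²; tension to near edge: (43 − 0.5×24)×6 = 186 mm². R_n = min(0.6×450×1374, 0.6×300×2022) + 1.0×450×186 = min(370.98, 363.96) + 83.7 = 447.66 kN. φR_n = 0.75 × 447.66 = 335.7 kN.
Tension yield (gross): A_g = 193×6 = 1158 mm². φR_n = 0.90 × 300 × 1158 = 312.7 kN.
Governing: min(552.5, 452.0, 335.7, 312.7) = 312.7 kN → gross-section yield.

312.7 kN (gross-section yield governs)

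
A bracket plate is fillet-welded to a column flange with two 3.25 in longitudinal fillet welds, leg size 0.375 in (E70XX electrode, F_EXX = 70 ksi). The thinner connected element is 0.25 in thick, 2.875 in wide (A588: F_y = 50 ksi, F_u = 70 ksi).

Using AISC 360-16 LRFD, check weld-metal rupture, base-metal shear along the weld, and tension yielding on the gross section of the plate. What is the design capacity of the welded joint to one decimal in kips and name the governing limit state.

32.3 kips (gross-section yield governs)

Weld metal: throat = 0.707×0.375 = 0.26513 in, L = 2×3.25 = 6.5 in. φR_n = 0.75 × 0.6 × 70 × 0.26513 × 6.5 = 54.3 kips.
Base metal shear (0.25 in plate): yield φR_n = 1.0×0.6×50×0.25×6.5 = 48.8 kips; rupture φR_n = 0.75×0.6×70×0.25×6.5 = 51.2 kips; take 48.8 kips (yield).
Tension yield (gross): A_g = 2.875×0.25 = 0.71875 in². φR_n = 0.90 × 50 × 0.71875 = 32.3 kips.
Governing: min(54.3, 48.8, 32.3) = 32.3 kips → gross-section yield.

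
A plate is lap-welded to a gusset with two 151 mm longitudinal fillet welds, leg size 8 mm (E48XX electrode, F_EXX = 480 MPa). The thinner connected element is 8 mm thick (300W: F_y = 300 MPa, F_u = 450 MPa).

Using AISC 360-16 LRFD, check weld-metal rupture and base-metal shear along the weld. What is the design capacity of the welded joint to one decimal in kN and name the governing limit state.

369.0 kN (weld metal governs)

Weld metal: throat = 0.707×8 = 5.656 mm, L = 2×151 = 302 mm. φR_n = 0.75 × 0.6 × 480 × 5.656 × 302 = 369.0 kN.
Base metal shear (8 mm plate): yield φR_n = 1.0×0.6×300×8×302 = 434.9 kN; rupture φR_n = 0.75×0.6×450×8×302 = 489.2 kN; take 434.9 kN (yield).
Governing: min(369.0, 434.9) = 369.0 kN → weld metal.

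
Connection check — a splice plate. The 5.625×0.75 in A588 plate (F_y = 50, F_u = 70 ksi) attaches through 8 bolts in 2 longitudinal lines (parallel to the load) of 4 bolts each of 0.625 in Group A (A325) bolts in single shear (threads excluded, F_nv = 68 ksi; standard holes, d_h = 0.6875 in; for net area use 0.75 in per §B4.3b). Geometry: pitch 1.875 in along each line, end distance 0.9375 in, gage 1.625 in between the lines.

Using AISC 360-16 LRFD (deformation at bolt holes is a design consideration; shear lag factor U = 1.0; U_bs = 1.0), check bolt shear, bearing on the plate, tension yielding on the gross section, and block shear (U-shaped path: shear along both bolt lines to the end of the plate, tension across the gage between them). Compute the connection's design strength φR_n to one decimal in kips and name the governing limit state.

Bolt shear: A_b = π(0.625)²/4 = 0.3068 in². φR_n = 0.75 × 68 × 0.3068 × 8 × 1 = 125.2 kips.
Bearing (0.75 in plate, F_u = 70 ksi): end bolts L_c = 0.9375 − 0.6875/2 = 0.59375, R_n = min(1.2×0.59375×0.75×70, 2.4×0.625×0.75×70) = 37.406 kips/bolt; interior L_c = 1.875 − 0.6875 = 1.1875, R_n = 74.813 kips/bolt. φR_n = 0.75 × (2×37.406 + 6×74.813) = 392.8 kips.
Tension yield (gross): A_g = 5.625×0.75 = 4.2188 in². φR_n = 0.90 × 50 × 4.2188 = 189.8 kips.
Block shear: shear path 2×[0.9375+3×1.875] = 2×6.5625 in, A_gv = 9.8438, A_nv = 2×(6.5625 − 3.5×0.75)×0.75 = 5.9063 in²; tension across gage: (1.625 − 1×0.75)×0.75 = 0.65625 in². R_n = min(0.6×70×5.9063, 0.6×50×9.8438) + 1.0×70×0.65625 = min(248.06, 295.31) + 45.938 = 294 kips. φR_n = 0.75 × 294 = 220.5 kips.
Governing: min(125.2, 392.8, 189.8, 220.5) = 125.2 kips → bolt shear.

125.2 kips (bolt shear governs)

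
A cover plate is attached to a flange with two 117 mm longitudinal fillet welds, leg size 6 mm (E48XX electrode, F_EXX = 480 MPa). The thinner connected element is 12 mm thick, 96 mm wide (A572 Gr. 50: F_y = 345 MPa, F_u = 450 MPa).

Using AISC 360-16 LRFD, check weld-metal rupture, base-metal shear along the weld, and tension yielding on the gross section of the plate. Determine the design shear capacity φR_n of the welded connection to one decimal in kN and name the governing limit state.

Weld metal: throat = 0.707×6 = 4.242 mm, L = 2×117 = 234 mm. φR_n = 0.75 × 0.6 × 480 × 4.242 × 234 = 214.4 kN.
Base metal shear (12 mm plate): yield φR_n = 1.0×0.6×345×12×234 = 581.3 kN; rupture φR_n = 0.75×0.6×450×12×234 = 568.6 kN; take 568.6 kN (rupture).
Tension yield (gross): A_g = 96×12 = 1152 mm². φR_n = 0.90 × 345 × 1152 = 357.7 kN.
Governing: min(214.4, 568.6, 357.7) = 214.4 kN → weld metal.

214.4 kN (weld metal governs)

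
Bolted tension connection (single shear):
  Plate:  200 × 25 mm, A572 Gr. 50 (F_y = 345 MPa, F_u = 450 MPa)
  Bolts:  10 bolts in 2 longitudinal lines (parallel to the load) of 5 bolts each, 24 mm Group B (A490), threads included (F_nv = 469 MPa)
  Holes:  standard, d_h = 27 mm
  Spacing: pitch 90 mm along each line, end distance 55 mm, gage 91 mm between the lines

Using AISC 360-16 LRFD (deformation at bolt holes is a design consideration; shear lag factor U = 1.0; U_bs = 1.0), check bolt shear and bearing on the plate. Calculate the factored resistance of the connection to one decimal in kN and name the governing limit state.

Bolt shear: A_b = π(24)²/4 = 452.39 mm². φR_n = 0.75 × 469 × 452.39 × 10 × 1 = 1591.3 kN.
Bearing (25 mm plate, F_u = 450 MPa): end bolts L_c = 55 − 27/2 = 41.5, R_n = min(1.2×41.5×25×450, 2.4×24×25×450) = 560.25 kN/bolt; interior L_c = 90 − 27 = 63, R_n = 648 kN/bolt. φR_n = 0.75 × (2×560.25 + 8×648) = 4728.4 kN.
Governing: min(1591.3, 4728.4) = 1591.3 kN → bolt shear.

1591.3 kN (bolt shear governs)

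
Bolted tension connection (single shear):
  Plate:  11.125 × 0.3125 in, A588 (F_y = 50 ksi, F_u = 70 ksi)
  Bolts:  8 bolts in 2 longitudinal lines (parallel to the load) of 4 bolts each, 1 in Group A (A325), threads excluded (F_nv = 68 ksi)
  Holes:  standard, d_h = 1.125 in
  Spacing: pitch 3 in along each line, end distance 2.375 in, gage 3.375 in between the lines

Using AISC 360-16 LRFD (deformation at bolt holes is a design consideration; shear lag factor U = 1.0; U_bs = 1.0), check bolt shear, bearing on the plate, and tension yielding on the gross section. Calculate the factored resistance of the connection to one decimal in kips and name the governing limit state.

Bolt shear: A_b = π(1)²/4 = 0.7854 in². φR_n = 0.75 × 68 × 0.7854 × 8 × 1 = 320.4 kips.
Bearing (0.3125 in plate, F_u = 70 ksi): end bolts L_c = 2.375 − 1.125/2 = 1.8125, R_n = min(1.2×1.8125×0.3125×70, 2.4×1×0.3125×70) = 47.578 kips/bolt; interior L_c = 3 − 1.125 = 1.875, R_n = 49.219 kips/bolt. φR_n = 0.75 × (2×47.578 + 6×49.219) = 292.9 kips.
Tension yield (gross): A_g = 11.125×0.3125 = 3.4766 in². φR_n = 0.90 × 50 × 3.4766 = 156.4 kips.
Governing: min(320.4, 292.9, 156.4) = 156.4 kips → gross-section yield.

156.4 kips (gross-section yield governs)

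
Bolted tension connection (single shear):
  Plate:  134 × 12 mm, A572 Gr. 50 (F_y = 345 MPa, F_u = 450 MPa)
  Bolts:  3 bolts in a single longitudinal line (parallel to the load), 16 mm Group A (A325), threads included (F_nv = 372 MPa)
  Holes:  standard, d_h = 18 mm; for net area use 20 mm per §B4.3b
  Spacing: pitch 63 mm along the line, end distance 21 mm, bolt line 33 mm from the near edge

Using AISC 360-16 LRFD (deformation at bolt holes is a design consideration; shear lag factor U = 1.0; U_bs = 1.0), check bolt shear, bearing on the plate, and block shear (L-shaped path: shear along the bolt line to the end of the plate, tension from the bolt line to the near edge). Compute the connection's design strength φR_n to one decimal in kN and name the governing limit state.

168.3 kN (bolt shear governs)

Bolt shear: A_b = π(16)²/4 = 201.06 mm². φR_n = 0.75 × 372 × 201.06 × 3 × 1 = 168.3 kN.
Bearing (12 mm plate, F_u = 450 MPa): end bolts L_c = 21 − 18/2 = 12, R_n = min(1.2×12×12×450, 2.4×16×12×450) = 77.76 kN/bolt; interior L_c = 63 − 18 = 45, R_n = 207.36 kN/bolt. φR_n = 0.75 × (1×77.76 + 2×207.36) = 369.4 kN.
Block shear: shear path 1×[21+2×63] = 1×147 mm, A_gv = 1764, A_nv = 1×(147 − 2.5×20)×12 = 1164 mm²; tension to near edge: (33 − 0.5×20)×12 = 276 mm². R_n = min(0.6×450×1164, 0.6×345×1764) + 1.0×450×276 = min(314.28, 365.15) + 124.2 = 438.48 kN. φR_n = 0.75 × 438.48 = 328.9 kN.
Governing: min(168.3, 369.4, 328.9) = 168.3 kN → bolt shear.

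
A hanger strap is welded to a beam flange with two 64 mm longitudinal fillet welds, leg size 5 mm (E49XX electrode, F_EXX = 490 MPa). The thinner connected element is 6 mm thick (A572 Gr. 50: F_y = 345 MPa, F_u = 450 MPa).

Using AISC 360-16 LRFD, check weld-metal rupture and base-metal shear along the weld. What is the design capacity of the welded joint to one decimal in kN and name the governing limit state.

Weld metal: throat = 0.707×5 = 3.535 mm, L = 2×64 = 128 mm. φR_n = 0.75 × 0.6 × 490 × 3.535 × 128 = 99.8 kN.
Base metal shear (6 mm plate): yield φR_n = 1.0×0.6×345×6×128 = 159.0 kN; rupture φR_n = 0.75×0.6×450×6×128 = 155.5 kN; take 155.5 kN (rupture).
Governing: min(99.8, 155.5) = 99.8 kN → weld metal.

99.8 kN (weld metal governs)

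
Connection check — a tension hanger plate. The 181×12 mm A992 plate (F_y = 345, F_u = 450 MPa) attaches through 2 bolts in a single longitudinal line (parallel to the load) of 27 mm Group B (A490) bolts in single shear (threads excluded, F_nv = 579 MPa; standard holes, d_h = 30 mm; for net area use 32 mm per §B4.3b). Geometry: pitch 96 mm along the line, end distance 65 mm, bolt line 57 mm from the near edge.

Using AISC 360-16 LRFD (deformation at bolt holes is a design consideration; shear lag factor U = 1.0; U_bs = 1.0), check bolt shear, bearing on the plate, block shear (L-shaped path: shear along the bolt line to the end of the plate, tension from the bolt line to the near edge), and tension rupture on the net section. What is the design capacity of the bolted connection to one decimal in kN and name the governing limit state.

440.6 kN (block shear governs)

Bolt shear: A_b = π(27)²/4 = 572.56 mm². φR_n = 0.75 × 579 × 572.56 × 2 × 1 = 497.3 kN.
Bearing (12 mm plate, F_u = 450 MPa): end bolts L_c = 65 − 30/2 = 50, R_n = min(1.2×50×12×450, 2.4×27×12×450) = 324 kN/bolt; interior L_c = 96 − 30 = 66, R_n = 349.92 kN/bolt. φR_n = 0.75 × (1×324 + 1×349.92) = 505.4 kN.
Block shear: shear path 1×[65+1×96] = 1×161 mm, A_gv = 1932, A_nv = 1×(161 − 1.5×32)×12 = 1356 mm²; tension to near edge: (57 − 0.5×32)×12 = 492 mm². R_n = min(0.6×450×1356, 0.6×345×1932) + 1.0×450×492 = min(366.12, 399.92) + 221.4 = 587.52 kN. φR_n = 0.75 × 587.52 = 440.6 kN.
Tension rupture (net): A_n = (181 − 1×32)×12 = 1788 mm² (U = 1.0, A_e = A_n). φR_n = 0.75 × 450 × 1788 = 603.5 kN.
Governing: min(497.3, 505.4, 440.6, 603.5) = 440.6 kN → block shear.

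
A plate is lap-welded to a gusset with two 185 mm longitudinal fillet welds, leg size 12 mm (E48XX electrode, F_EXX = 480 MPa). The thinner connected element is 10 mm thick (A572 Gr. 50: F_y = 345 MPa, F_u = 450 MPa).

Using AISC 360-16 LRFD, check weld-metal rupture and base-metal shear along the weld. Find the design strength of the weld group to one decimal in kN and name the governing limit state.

Weld metal: throat = 0.707×12 = 8.484 mm, L = 2×185 = 370 mm. φR_n = 0.75 × 0.6 × 480 × 8.484 × 370 = 678.0 kN.
Base metal shear (10 mm plate): yield φR_n = 1.0×0.6×345×10×370 = 765.9 kN; rupture φR_n = 0.75×0.6×450×10×370 = 749.3 kN; take 749.3 kN (rupture).
Governing: min(678.0, 749.3) = 678.0 kN → weld metal.

678.0 kN (weld metal governs)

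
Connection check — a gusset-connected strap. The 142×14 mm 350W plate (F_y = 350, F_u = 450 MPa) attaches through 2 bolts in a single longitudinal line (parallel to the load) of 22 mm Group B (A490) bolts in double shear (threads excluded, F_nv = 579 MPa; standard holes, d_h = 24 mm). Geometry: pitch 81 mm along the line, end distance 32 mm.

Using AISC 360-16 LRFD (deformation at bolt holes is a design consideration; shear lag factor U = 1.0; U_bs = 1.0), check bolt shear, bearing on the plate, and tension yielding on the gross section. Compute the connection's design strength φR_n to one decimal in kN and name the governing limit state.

Bolt shear: A_b = π(22)²/4 = 380.13 mm². φR_n = 0.75 × 579 × 380.13 × 2 × 2 = 660.3 kN.
Bearing (14 mm plate, F_u = 450 MPa): end bolts L_c = 32 − 24/2 = 20, R_n = min(1.2×20×14×450, 2.4×22×14×450) = 151.2 kN/bolt; interior L_c = 81 − 24 = 57, R_n = 332.64 kN/bolt. φR_n = 0.75 × (1×151.2 + 1×332.64) = 362.9 kN.
Tension yield (gross): A_g = 142×14 = 1988 mm². φR_n = 0.90 × 350 × 1988 = 626.2 kN.
Governing: min(660.3, 362.9, 626.2) = 362.9 kN → bearing.

362.9 kN (bearing governs)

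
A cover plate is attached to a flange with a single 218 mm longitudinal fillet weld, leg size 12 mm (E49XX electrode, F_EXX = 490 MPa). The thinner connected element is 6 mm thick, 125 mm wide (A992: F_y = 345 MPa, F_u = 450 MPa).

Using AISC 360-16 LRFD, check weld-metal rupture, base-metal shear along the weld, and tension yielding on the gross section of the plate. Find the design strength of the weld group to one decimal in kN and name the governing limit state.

232.9 kN (gross-section yield governs)

Weld metal: throat = 0.707×12 = 8.484 mm, L = 218 mm. φR_n = 0.75 × 0.6 × 490 × 8.484 × 218 = 407.8 kN.
Base metal shear (6 mm plate): yield φR_n = 1.0×0.6×345×6×218 = 270.8 kN; rupture φR_n = 0.75×0.6×450×6×218 = 264.9 kN; take 264.9 kN (rupture).
Tension yield (gross): A_g = 125×6 = 750 mm². φR_n = 0.90 × 345 × 750 = 232.9 kN.
Governing: min(407.8, 264.9, 232.9) = 232.9 kN → gross-section yield.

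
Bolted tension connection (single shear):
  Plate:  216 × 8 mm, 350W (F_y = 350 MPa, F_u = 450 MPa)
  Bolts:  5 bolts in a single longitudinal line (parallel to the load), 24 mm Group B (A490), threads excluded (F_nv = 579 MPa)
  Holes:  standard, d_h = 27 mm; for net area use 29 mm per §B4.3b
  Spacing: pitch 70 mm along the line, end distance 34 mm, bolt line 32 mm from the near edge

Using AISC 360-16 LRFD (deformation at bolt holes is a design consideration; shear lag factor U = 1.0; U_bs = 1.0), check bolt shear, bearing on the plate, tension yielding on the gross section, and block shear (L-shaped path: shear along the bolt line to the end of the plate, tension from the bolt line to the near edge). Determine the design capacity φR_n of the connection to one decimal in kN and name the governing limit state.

344.5 kN (block shear governs)

Bolt shear: A_b = π(24)²/4 = 452.39 mm². φR_n = 0.75 × 579 × 452.39 × 5 × 1 = 982.3 kN.
Bearing (8 mm plate, F_u = 450 MPa): end bolts L_c = 34 − 27/2 = 20.5, R_n = min(1.2×20.5×8×450, 2.4×24×8×450) = 88.56 kN/bolt; interior L_c = 70 − 27 = 43, R_n = 185.76 kN/bolt. φR_n = 0.75 × (1×88.56 + 4×185.76) = 623.7 kN.
Tension yield (gross): A_g = 216×8 = 1728 mm². φR_n = 0.90 × 350 × 1728 = 544.3 kN.
Block shear: shear path 1×[34+4×70] = 1×314 mm, A_gv = 2512, A_nv = 1×(314 − 4.5×29)×8 = 1468 mm²; tension to near edge: (32 − 0.5×29)×8 = 140 mm². R_n = min(0.6×450×1468, 0.6×350×2512) + 1.0×450×140 = min(396.36, 527.52) + 63 = 459.36 kN. φR_n = 0.75 × 459.36 = 344.5 kN.
Governing: min(982.3, 623.7, 544.3, 344.5) = 344.5 kN → block shear.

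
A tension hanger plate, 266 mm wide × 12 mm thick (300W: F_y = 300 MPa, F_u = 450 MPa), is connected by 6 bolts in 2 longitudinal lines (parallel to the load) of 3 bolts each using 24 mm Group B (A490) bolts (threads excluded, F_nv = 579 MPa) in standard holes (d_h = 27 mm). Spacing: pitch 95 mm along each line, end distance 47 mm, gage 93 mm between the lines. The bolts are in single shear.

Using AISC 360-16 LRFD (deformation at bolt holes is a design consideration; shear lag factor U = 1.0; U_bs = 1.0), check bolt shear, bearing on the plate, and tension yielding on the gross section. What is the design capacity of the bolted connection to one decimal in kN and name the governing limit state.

861.8 kN (gross-section yield governs)

Bolt shear: A_b = π(24)²/4 = 452.39 mm². φR_n = 0.75 × 579 × 452.39 × 6 × 1 = 1178.7 kN.
Bearing (12 mm plate, F_u = 450 MPa): end bolts L_c = 47 − 27/2 = 33.5, R_n = min(1.2×33.5×12×450, 2.4×24×12×450) = 217.08 kN/bolt; interior L_c = 95 − 27 = 68, R_n = 311.04 kN/bolt. φR_n = 0.75 × (2×217.08 + 4×311.04) = 1258.7 kN.
Tension yield (gross): A_g = 266×12 = 3192 mm². φR_n = 0.90 × 300 × 3192 = 861.8 kN.
Governing: min(1178.7, 1258.7, 861.8) = 861.8 kN → gross-section yield.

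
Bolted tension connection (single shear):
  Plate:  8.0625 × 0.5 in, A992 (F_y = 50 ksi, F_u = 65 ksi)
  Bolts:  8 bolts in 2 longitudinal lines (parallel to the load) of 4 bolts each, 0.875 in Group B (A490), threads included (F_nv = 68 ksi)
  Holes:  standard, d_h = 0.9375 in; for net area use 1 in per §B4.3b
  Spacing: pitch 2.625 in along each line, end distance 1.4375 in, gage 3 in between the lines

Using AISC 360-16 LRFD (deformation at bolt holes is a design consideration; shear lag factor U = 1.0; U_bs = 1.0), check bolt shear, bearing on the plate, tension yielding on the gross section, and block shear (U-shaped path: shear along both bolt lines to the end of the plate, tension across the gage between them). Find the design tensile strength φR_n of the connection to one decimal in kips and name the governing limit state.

181.4 kips (gross-section yield governs)

Bolt shear: A_b = π(0.875)²/4 = 0.60132 in². φR_n = 0.75 × 68 × 0.60132 × 8 × 1 = 245.3 kips.
Bearing (0.5 in plate, F_u = 65 ksi): end bolts L_c = 1.4375 − 0.9375/2 = 0.96875, R_n = min(1.2×0.96875×0.5×65, 2.4×0.875×0.5×65) = 37.781 kips/bolt; interior L_c = 2.625 − 0.9375 = 1.6875, R_n = 65.813 kips/bolt. φR_n = 0.75 × (2×37.781 + 6×65.813) = 352.8 kips.
Tension yield (gross): A_g = 8.0625×0.5 = 4.0313 in². φR_n = 0.90 × 50 × 4.0313 = 181.4 kips.
Block shear: shear path 2×[1.4375+3×2.625] = 2×9.3125 in, A_gv = 9.3125, A_nv = 2×(9.3125 − 3.5×1)×0.5 = 5.8125 in²; tension across gage: (3 − 1×1)×0.5 = 1 in². R_n = min(0.6×65×5.8125, 0.6×50×9.3125) + 1.0×65×1 = min(226.69, 279.38) + 65 = 291.69 kips. φR_n = 0.75 × 291.69 = 218.8 kips.
Governing: min(245.3, 352.8, 181.4, 218.8) = 181.4 kips → gross-section yield.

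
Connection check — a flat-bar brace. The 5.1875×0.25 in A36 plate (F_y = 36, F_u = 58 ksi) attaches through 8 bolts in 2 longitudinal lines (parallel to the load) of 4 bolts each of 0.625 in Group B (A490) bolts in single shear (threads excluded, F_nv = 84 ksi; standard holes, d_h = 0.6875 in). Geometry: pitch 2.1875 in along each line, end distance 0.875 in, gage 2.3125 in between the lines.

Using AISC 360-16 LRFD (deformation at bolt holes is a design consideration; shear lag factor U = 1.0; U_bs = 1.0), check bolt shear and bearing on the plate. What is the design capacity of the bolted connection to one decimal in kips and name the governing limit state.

111.7 kips (bearing governs)

Bolt shear: A_b = π(0.625)²/4 = 0.3068 in². φR_n = 0.75 × 84 × 0.3068 × 8 × 1 = 154.6 kips.
Bearing (0.25 in plate, F_u = 58 ksi): end bolts L_c = 0.875 − 0.6875/2 = 0.53125, R_n = min(1.2×0.53125×0.25×58, 2.4×0.625×0.25×58) = 9.2438 kips/bolt; interior L_c = 2.1875 − 0.6875 = 1.5, R_n = 21.75 kips/bolt. φR_n = 0.75 × (2×9.2438 + 6×21.75) = 111.7 kips.
Governing: min(154.6, 111.7) = 111.7 kips → bearing.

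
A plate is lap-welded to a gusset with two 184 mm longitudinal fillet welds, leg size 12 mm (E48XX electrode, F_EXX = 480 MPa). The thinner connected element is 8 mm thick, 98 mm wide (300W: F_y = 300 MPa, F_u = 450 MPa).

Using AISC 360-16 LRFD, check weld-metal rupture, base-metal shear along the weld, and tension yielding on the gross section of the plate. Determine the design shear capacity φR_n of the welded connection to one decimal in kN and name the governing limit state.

Weld metal: throat = 0.707×12 = 8.484 mm, L = 2×184 = 368 mm. φR_n = 0.75 × 0.6 × 480 × 8.484 × 368 = 674.4 kN.
Base metal shear (8 mm plate): yield φR_n = 1.0×0.6×300×8×368 = 529.9 kN; rupture φR_n = 0.75×0.6×450×8×368 = 596.2 kN; take 529.9 kN (yield).
Tension yield (gross): A_g = 98×8 = 784 mm². φR_n = 0.90 × 300 × 784 = 211.7 kN.
Governing: min(674.4, 529.9, 211.7) = 211.7 kN → gross-section yield.

211.7 kN (gross-section yield governs)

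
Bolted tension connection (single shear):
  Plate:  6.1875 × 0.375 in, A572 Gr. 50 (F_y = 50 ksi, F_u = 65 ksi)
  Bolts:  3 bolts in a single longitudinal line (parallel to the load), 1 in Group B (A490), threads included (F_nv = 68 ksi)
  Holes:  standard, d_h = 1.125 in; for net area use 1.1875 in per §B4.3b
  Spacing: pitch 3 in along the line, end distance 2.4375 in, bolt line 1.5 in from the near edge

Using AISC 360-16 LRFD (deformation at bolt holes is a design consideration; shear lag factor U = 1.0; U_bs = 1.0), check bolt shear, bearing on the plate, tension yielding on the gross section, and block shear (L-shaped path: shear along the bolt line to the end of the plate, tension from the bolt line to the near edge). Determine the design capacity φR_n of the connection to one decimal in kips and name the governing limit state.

76.6 kips (block shear governs)

Bolt shear: A_b = π(1)²/4 = 0.7854 in². φR_n = 0.75 × 68 × 0.7854 × 3 × 1 = 120.2 kips.
Bearing (0.375 in plate, F_u = 65 ksi): end bolts L_c = 2.4375 − 1.125/2 = 1.875, R_n = min(1.2×1.875×0.375×65, 2.4×1×0.375×65) = 54.844 kips/bolt; interior L_c = 3 − 1.125 = 1.875, R_n = 54.844 kips/bolt. φR_n = 0.75 × (1×54.844 + 2×54.844) = 123.4 kips.
Tension yield (gross): A_g = 6.1875×0.375 = 2.3203 in². φR_n = 0.90 × 50 × 2.3203 = 104.4 kips.
Block shear: shear path 1×[2.4375+2×3] = 1×8.4375 in, A_gv = 3.1641, A_nv = 1×(8.4375 − 2.5×1.1875)×0.375 = 2.0508 in²; tension to near edge: (1.5 − 0.5×1.1875)×0.375 = 0.33984 in². R_n = min(0.6×65×2.0508, 0.6×50×3.1641) + 1.0×65×0.33984 = min(79.981, 94.923) + 22.09 = 102.07 kips. φR_n = 0.75 × 102.07 = 76.6 kips.
Governing: min(120.2, 123.4, 104.4, 76.6) = 76.6 kips → block shear.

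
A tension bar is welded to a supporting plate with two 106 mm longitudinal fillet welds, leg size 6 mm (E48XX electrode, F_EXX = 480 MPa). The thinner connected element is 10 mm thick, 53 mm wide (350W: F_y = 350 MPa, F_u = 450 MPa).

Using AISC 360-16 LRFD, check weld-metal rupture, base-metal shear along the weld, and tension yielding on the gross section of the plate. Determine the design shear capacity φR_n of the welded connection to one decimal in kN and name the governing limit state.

167.0 kN (gross-section yield governs)

Weld metal: throat = 0.707×6 = 4.242 mm, L = 2×106 = 212 mm. φR_n = 0.75 × 0.6 × 480 × 4.242 × 212 = 194.2 kN.
Base metal shear (10 mm plate): yield φR_n = 1.0×0.6×350×10×212 = 445.2 kN; rupture φR_n = 0.75×0.6×450×10×212 = 429.3 kN; take 429.3 kN (rupture).
Tension yield (gross): A_g = 53×10 = 530 mm². φR_n = 0.90 × 350 × 530 = 167.0 kN.
Governing: min(194.2, 429.3, 167.0) = 167.0 kN → gross-section yield.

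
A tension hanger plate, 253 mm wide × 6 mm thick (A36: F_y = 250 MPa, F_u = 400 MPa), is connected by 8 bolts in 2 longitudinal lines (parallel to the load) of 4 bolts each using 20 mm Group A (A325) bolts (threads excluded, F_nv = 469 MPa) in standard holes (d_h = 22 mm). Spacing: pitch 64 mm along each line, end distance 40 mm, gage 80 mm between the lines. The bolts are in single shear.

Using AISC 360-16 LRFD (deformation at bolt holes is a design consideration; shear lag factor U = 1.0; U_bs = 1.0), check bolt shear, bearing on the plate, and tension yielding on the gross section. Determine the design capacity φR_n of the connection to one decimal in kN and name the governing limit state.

341.6 kN (gross-section yield governs)

Bolt shear: A_b = π(20)²/4 = 314.16 mm². φR_n = 0.75 × 469 × 314.16 × 8 × 1 = 884.0 kN.
Bearing (6 mm plate, F_u = 400 MPa): end bolts L_c = 40 − 22/2 = 29, R_n = min(1.2×29×6×400, 2.4×20×6×400) = 83.52 kN/bolt; interior L_c = 64 − 22 = 42, R_n = 115.2 kN/bolt. φR_n = 0.75 × (2×83.52 + 6×115.2) = 643.7 kN.
Tension yield (gross): A_g = 253×6 = 1518 mm². φR_n = 0.90 × 250 × 1518 = 341.6 kN.
Governing: min(884.0, 643.7, 341.6) = 341.6 kN → gross-section yield.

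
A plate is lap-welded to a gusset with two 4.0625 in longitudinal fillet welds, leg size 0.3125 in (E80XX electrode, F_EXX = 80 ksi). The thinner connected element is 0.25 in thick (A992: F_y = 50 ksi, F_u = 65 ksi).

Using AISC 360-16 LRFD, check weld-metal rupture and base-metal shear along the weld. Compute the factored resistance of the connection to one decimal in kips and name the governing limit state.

Weld metal: throat = 0.707×0.3125 = 0.22094 in, L = 2×4.0625 = 8.125 in. φR_n = 0.75 × 0.6 × 80 × 0.22094 × 8.125 = 64.6 kips.
Base metal shear (0.25 in plate): yield φR_n = 1.0×0.6×50×0.25×8.125 = 60.9 kips; rupture φR_n = 0.75×0.6×65×0.25×8.125 = 59.4 kips; take 59.4 kips (rupture).
Governing: min(64.6, 59.4) = 59.4 kips → base-metal shear.

59.4 kips (base-metal shear governs)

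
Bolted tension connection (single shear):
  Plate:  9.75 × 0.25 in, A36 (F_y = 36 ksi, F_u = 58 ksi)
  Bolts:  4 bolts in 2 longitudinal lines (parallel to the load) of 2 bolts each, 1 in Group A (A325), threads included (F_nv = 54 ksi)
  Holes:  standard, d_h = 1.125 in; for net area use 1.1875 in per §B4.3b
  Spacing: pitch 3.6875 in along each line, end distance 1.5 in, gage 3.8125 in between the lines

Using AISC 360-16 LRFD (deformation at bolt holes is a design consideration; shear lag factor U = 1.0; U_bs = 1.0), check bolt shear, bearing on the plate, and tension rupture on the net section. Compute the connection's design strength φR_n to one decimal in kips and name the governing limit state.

76.7 kips (bearing governs)

Bolt shear: A_b = π(1)²/4 = 0.7854 in². φR_n = 0.75 × 54 × 0.7854 × 4 × 1 = 127.2 kips.
Bearing (0.25 in plate, F_u = 58 ksi): end bolts L_c = 1.5 − 1.125/2 = 0.9375, R_n = min(1.2×0.9375×0.25×58, 2.4×1×0.25×58) = 16.313 kips/bolt; interior L_c = 3.6875 − 1.125 = 2.5625, R_n = 34.8 kips/bolt. φR_n = 0.75 × (2×16.313 + 2×34.8) = 76.7 kips.
Tension rupture (net): A_n = (9.75 − 2×1.1875)×0.25 = 1.8438 in² (U = 1.0, A_e = A_n). φR_n = 0.75 × 58 × 1.8438 = 80.2 kips.
Governing: min(127.2, 76.7, 80.2) = 76.7 kips → bearing.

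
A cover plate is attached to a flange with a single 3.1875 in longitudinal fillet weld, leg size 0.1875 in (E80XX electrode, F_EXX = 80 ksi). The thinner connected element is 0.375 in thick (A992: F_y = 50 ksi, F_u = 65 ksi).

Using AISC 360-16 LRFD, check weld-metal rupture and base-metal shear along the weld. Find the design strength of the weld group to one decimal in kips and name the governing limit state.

Weld metal: throat = 0.707×0.1875 = 0.13256 in, L = 3.1875 in. φR_n = 0.75 × 0.6 × 80 × 0.13256 × 3.1875 = 15.2 kips.
Base metal shear (0.375 in plate): yield φR_n = 1.0×0.6×50×0.375×3.1875 = 35.9 kips; rupture φR_n = 0.75×0.6×65×0.375×3.1875 = 35.0 kips; take 35.0 kips (rupture).
Governing: min(15.2, 35.0) = 15.2 kips → weld metal.

15.2 kips (weld metal governs)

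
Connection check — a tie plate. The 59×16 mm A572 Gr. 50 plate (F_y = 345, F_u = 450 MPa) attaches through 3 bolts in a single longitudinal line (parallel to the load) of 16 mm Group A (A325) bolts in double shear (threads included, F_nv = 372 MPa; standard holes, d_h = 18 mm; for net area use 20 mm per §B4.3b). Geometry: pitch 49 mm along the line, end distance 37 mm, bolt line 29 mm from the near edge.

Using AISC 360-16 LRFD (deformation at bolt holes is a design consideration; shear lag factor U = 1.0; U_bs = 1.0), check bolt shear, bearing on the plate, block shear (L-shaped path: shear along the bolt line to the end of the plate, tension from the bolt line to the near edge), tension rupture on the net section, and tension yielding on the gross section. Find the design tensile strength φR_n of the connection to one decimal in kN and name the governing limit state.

210.6 kN (net-section rupture governs)

Bolt shear: A_b = π(16)²/4 = 201.06 mm². φR_n = 0.75 × 372 × 201.06 × 3 × 2 = 336.6 kN.
Bearing (16 mm plate, F_u = 450 MPa): end bolts L_c = 37 − 18/2 = 28, R_n = min(1.2×28×16×450, 2.4×16×16×450) = 241.92 kN/bolt; interior L_c = 49 − 18 = 31, R_n = 267.84 kN/bolt. φR_n = 0.75 × (1×241.92 + 2×267.84) = 583.2 kN.
Block shear: shear path 1×[37+2×49] = 1×135 mm, A_gv = 2160, A_nv = 1×(135 − 2.5×20)×16 = 1360 mm²; tension to near edge: (29 − 0.5×20)×16 = 304 mm². R_n = min(0.6×450×1360, 0.6×345×2160) + 1.0×450×304 = min(367.2, 447.12) + 136.8 = 504 kN. φR_n = 0.75 × 504 = 378.0 kN.
Tension rupture (net): A_n = (59 − 1×20)×16 = 624 mm² (U = 1.0, A_e = A_n). φR_n = 0.75 × 450 × 624 = 210.6 kN.
Tension yield (gross): A_g = 59×16 = 944 mm². φR_n = 0.90 × 345 × 944 = 293.1 kN.
Governing: min(336.6, 583.2, 378.0, 210.6, 293.1) = 210.6 kN → net-section rupture.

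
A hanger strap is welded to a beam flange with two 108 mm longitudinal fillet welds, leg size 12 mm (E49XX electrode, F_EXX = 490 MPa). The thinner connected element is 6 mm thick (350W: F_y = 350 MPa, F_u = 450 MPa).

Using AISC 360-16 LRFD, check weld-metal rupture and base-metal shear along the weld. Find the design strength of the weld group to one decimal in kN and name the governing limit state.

Weld metal: throat = 0.707×12 = 8.484 mm, L = 2×108 = 216 mm. φR_n = 0.75 × 0.6 × 490 × 8.484 × 216 = 404.1 kN.
Base metal shear (6 mm plate): yield φR_n = 1.0×0.6×350×6×216 = 272.2 kN; rupture φR_n = 0.75×0.6×450×6×216 = 262.4 kN; take 262.4 kN (rupture).
Governing: min(404.1, 262.4) = 262.4 kN → base-metal shear.

262.4 kN (base-metal shear governs)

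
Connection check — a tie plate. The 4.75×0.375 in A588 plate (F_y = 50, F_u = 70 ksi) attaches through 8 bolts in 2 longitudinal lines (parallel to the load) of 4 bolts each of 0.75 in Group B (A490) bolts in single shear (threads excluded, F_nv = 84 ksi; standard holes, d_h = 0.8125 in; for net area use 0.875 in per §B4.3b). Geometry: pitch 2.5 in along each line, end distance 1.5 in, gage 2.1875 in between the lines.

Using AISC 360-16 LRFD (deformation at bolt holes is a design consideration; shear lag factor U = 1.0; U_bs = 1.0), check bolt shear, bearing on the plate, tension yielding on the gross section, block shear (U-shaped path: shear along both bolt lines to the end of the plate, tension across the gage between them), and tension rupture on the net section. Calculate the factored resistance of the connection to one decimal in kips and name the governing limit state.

59.1 kips (net-section rupture governs)

Bolt shear: A_b = π(0.75)²/4 = 0.44179 in². φR_n = 0.75 × 84 × 0.44179 × 8 × 1 = 222.7 kips.
Bearing (0.375 in plate, F_u = 70 ksi): end bolts L_c = 1.5 − 0.8125/2 = 1.09375, R_n = min(1.2×1.09375×0.375×70, 2.4×0.75×0.375×70) = 34.453 kips/bolt; interior L_c = 2.5 − 0.8125 = 1.6875, R_n = 47.25 kips/bolt. φR_n = 0.75 × (2×34.453 + 6×47.25) = 264.3 kips.
Tension yield (gross): A_g = 4.75×0.375 = 1.7813 in². φR_n = 0.90 × 50 × 1.7813 = 80.2 kips.
Block shear: shear path 2×[1.5+3×2.5] = 2×9 in, A_gv = 6.75, A_nv = 2×(9 − 3.5×0.875)×0.375 = 4.4531 in²; tension across gage: (2.1875 − 1×0.875)×0.375 = 0.49219 in². R_n = min(0.6×70×4.4531, 0.6×50×6.75) + 1.0×70×0.49219 = min(187.03, 202.5) + 34.453 = 221.48 kips. φR_n = 0.75 × 221.48 = 166.1 kips.
Tension rupture (net): A_n = (4.75 − 2×0.875)×0.375 = 1.125 in² (U = 1.0, A_e = A_n). φR_n = 0.75 × 70 × 1.125 = 59.1 kips.
Governing: min(222.7, 264.3, 80.2, 166.1, 59.1) = 59.1 kips → net-section rupture.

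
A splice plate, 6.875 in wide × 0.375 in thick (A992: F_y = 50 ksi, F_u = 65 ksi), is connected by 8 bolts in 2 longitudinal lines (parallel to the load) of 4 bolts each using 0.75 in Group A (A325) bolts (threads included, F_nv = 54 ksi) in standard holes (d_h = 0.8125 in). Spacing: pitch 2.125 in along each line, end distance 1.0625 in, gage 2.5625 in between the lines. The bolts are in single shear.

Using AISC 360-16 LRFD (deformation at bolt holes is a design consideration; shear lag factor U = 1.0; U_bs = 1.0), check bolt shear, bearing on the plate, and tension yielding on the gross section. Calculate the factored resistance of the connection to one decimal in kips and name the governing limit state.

116.0 kips (gross-section yield governs)

Bolt shear: A_b = π(0.75)²/4 = 0.44179 in². φR_n = 0.75 × 54 × 0.44179 × 8 × 1 = 143.1 kips.
Bearing (0.375 in plate, F_u = 65 ksi): end bolts L_c = 1.0625 − 0.8125/2 = 0.65625, R_n = min(1.2×0.65625×0.375×65, 2.4×0.75×0.375×65) = 19.195 kips/bolt; interior L_c = 2.125 − 0.8125 = 1.3125, R_n = 38.391 kips/bolt. φR_n = 0.75 × (2×19.195 + 6×38.391) = 201.6 kips.
Tension yield (gross): A_g = 6.875×0.375 = 2.5781 in². φR_n = 0.90 × 50 × 2.5781 = 116.0 kips.
Governing: min(143.1, 201.6, 116.0) = 116.0 kips → gross-section yield.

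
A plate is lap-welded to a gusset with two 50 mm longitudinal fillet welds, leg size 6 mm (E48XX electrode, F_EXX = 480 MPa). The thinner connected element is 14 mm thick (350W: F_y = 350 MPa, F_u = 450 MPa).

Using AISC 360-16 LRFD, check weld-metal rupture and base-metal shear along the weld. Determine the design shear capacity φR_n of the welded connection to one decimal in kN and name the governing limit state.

91.6 kN (weld metal governs)

Weld metal: throat = 0.707×6 = 4.242 mm, L = 2×50 = 100 mm. φR_n = 0.75 × 0.6 × 480 × 4.242 × 100 = 91.6 kN.
Base metal shear (14 mm plate): yield φR_n = 1.0×0.6×350×14×100 = 294.0 kN; rupture φR_n = 0.75×0.6×450×14×100 = 283.5 kN; take 283.5 kN (rupture).
Governing: min(91.6, 283.5) = 91.6 kN → weld metal.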